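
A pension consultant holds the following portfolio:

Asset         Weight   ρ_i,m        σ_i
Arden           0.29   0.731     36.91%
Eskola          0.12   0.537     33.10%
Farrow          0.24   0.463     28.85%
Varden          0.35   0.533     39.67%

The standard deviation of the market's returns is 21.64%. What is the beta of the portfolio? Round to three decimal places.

β_Arden = 0.731 × 36.91% / 21.64% = 1.2468
β_Eskola = 0.537 × 33.10% / 21.64% = 0.8214
β_Farrow = 0.463 × 28.85% / 21.64% = 0.6173
β_Varden = 0.533 × 39.67% / 21.64% = 0.9771
β_P = Σ w_i β_i = 0.29×1.2468 + 0.12×0.8214 + 0.24×0.6173 + 0.35×0.9771 = 0.9503

0.950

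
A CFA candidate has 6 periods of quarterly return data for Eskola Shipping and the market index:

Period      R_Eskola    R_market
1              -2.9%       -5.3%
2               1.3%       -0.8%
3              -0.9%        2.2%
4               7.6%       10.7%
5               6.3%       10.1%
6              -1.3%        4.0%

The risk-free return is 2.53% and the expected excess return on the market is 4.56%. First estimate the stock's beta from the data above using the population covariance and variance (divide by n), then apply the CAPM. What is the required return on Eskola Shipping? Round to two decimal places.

Mean R_i = (-2.9 + 1.3 − 0.9 + 7.6 + 6.3 − 1.3) / 6 = 1.6833%
Mean R_m = (-5.3 − 0.8 + 2.2 + 10.7 + 10.1 + 4.0) / 6 = 3.4833%
Σ(R_i − R̄_i)(R_m − R̄_m) = 116.9183  ⇒  Cov = 116.9183 / 6 = 19.4864
Σ(R_m − R̄_m)² = 193.2683  ⇒  Var(R_m) = 193.2683 / 6 = 32.2114
β = Cov / Var(R_m) = 19.4864 / 32.2114 = 0.6050
E(R) = R_f + β × MRP = 2.53% + 0.6050 × 4.56% = 5.29%

5.29%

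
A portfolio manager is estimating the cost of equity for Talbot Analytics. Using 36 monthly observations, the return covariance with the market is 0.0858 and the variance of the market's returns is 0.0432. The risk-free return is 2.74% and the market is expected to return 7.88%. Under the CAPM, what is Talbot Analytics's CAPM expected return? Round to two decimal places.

12.95%

β = Cov(R_i, R_m) / Var(R_m) = 0.0858 / 0.0432 = 1.9861
MRP = 7.88% − 2.74% = 5.14%
E(R) = R_f + β × MRP = 2.74% + 1.9861 × 5.14% = 12.95%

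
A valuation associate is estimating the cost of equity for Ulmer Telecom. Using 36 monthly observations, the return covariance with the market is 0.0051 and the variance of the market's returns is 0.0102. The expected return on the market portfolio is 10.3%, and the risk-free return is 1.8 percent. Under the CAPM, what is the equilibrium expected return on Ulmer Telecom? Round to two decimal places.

6.05%

β = Cov(R_i, R_m) / Var(R_m) = 0.0051 / 0.0102 = 0.5000
MRP = 10.3% − 1.8% = 8.50%
E(R) = R_f + β × MRP = 1.8% + 0.5000 × 8.5% = 6.05%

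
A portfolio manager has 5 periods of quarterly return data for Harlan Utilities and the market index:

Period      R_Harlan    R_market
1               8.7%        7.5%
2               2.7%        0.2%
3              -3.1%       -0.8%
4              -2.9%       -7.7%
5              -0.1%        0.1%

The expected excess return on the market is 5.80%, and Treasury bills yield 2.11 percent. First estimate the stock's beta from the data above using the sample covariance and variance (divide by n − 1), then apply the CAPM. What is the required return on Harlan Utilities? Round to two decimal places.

6.67%

Mean R_i = (8.7 + 2.7 − 3.1 − 2.9 − 0.1) / 5 = 1.0600%
Mean R_m = (7.5 + 0.2 − 0.8 − 7.7 + 0.1) / 5 = -0.1400%
Σ(R_i − R̄_i)(R_m − R̄_m) = 91.3320  ⇒  Cov = 91.3320 / 4 = 22.8330
Σ(R_m − R̄_m)² = 116.1320  ⇒  Var(R_m) = 116.1320 / 4 = 29.0330
β = Cov / Var(R_m) = 22.8330 / 29.0330 = 0.7864
E(R) = R_f + β × MRP = 2.11% + 0.7864 × 5.80% = 6.67%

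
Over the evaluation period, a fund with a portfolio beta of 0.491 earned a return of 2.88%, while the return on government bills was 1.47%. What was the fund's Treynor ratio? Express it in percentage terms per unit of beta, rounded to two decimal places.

2.87%

Treynor = (R_P − R_f) / β_P = (2.88% − 1.47%) / 0.4910 = 1.41% / 0.4910 = 2.87%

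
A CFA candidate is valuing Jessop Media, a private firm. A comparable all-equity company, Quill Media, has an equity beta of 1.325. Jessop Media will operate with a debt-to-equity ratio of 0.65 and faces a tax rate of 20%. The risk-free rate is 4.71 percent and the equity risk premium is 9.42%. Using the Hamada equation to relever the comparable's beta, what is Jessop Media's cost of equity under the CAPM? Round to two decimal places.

23.68%

β_L = β_U × [1 + (1 − t)(D/E)] = 1.325 × [1 + (1 − 0.20) × 0.65]
    = 1.325 × [1 + 0.80 × 0.65] = 1.325 × 1.5200 = 2.0140
E(R) = R_f + β_L × MRP = 4.71% + 2.0140 × 9.42% = 23.68%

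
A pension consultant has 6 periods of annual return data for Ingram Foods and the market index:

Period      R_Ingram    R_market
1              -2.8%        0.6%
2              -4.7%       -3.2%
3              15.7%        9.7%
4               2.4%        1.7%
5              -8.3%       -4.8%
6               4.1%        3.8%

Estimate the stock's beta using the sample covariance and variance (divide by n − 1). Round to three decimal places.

1.607

Mean R_i = (-2.8 − 4.7 + 15.7 + 2.4 − 8.3 + 4.1) / 6 = 1.0667%
Mean R_m = (0.6 − 3.2 + 9.7 + 1.7 − 4.8 + 3.8) / 6 = 1.3000%
Σ(R_i − R̄_i)(R_m − R̄_m) = 216.8300  ⇒  Cov = 216.8300 / 5 = 43.3660
Σ(R_m − R̄_m)² = 134.9200  ⇒  Var(R_m) = 134.9200 / 5 = 26.9840
β = Cov / Var(R_m) = 43.3660 / 26.9840 = 1.6071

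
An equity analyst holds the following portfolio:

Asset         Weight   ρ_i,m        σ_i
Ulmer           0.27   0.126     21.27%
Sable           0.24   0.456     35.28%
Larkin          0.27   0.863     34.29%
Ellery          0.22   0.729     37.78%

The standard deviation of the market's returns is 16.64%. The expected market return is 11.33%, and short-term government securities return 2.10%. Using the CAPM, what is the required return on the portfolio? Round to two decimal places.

12.44%

β_Ulmer = 0.126 × 21.27% / 16.64% = 0.1611
β_Sable = 0.456 × 35.28% / 16.64% = 0.9668
β_Larkin = 0.863 × 34.29% / 16.64% = 1.7784
β_Ellery = 0.729 × 37.78% / 16.64% = 1.6551
β_P = Σ w_i β_i = 0.27×0.1611 + 0.24×0.9668 + 0.27×1.7784 + 0.22×1.6551 = 1.1198
MRP = 11.33% − 2.10% = 9.23%
E(R_P) = R_f + β_P × MRP = 2.10% + 1.1198 × 9.23% = 12.44%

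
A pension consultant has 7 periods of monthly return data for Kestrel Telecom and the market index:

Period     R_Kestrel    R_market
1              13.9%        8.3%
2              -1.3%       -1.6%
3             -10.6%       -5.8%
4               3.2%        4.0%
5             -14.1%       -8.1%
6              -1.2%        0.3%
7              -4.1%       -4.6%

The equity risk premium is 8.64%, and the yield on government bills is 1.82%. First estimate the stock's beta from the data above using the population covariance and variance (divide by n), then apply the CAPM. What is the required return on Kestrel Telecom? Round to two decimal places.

15.18%

Mean R_i = (13.9 − 1.3 − 10.6 + 3.2 − 14.1 − 1.2 − 4.1) / 7 = -2.0286%
Mean R_m = (8.3 − 1.6 − 5.8 + 4.0 − 8.1 + 0.3 − 4.6) / 7 = -1.0714%
Σ(R_i − R̄_i)(R_m − R̄_m) = 309.2257  ⇒  Cov = 309.2257 / 7 = 44.1751
Σ(R_m − R̄_m)² = 199.9143  ⇒  Var(R_m) = 199.9143 / 7 = 28.5592
β = Cov / Var(R_m) = 44.1751 / 28.5592 = 1.5468
E(R) = R_f + β × MRP = 1.82% + 1.5468 × 8.64% = 15.18%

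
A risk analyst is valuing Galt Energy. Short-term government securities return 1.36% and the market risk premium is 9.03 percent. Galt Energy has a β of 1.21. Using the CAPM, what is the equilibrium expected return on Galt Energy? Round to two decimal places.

12.29%

E(R) = R_f + β × MRP = 1.36% + 1.21 × 9.03% = 12.29%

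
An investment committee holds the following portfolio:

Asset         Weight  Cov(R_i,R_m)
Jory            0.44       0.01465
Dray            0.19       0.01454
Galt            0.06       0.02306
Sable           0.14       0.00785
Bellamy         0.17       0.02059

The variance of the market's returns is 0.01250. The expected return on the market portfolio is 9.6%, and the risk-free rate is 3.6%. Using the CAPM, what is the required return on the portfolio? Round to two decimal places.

β_Jory = 0.01465 / 0.01250 = 1.1720
β_Dray = 0.01454 / 0.01250 = 1.1632
β_Galt = 0.02306 / 0.01250 = 1.8448
β_Sable = 0.00785 / 0.01250 = 0.6280
β_Bellamy = 0.02059 / 0.01250 = 1.6472
β_P = Σ w_i β_i = 0.44×1.1720 + 0.19×1.1632 + 0.06×1.8448 + 0.14×0.6280 + 0.17×1.6472 = 1.2153
MRP = 9.6% − 3.6% = 6.00%
E(R_P) = R_f + β_P × MRP = 3.6% + 1.2153 × 6.0% = 10.89%

10.89%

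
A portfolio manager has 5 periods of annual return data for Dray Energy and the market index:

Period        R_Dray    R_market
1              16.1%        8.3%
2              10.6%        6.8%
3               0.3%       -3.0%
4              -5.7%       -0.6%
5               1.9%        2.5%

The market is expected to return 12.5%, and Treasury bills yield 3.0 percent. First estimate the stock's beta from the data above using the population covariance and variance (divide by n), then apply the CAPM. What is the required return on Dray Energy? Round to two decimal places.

18.36%

Mean R_i = (16.1 + 10.6 + 0.3 − 5.7 + 1.9) / 5 = 4.6400%
Mean R_m = (8.3 + 6.8 − 3.0 − 0.6 + 2.5) / 5 = 2.8000%
Σ(R_i − R̄_i)(R_m − R̄_m) = 148.0200  ⇒  Cov = 148.0200 / 5 = 29.6040
Σ(R_m − R̄_m)² = 91.5400  ⇒  Var(R_m) = 91.5400 / 5 = 18.3080
β = Cov / Var(R_m) = 29.6040 / 18.3080 = 1.6170
MRP = 12.5% − 3.0% = 9.50%
E(R) = R_f + β × MRP = 3.0% + 1.6170 × 9.5% = 18.36%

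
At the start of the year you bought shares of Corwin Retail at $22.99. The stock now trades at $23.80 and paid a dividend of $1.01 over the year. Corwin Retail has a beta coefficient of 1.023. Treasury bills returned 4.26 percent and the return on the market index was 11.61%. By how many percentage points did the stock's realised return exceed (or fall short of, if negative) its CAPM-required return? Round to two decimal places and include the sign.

-3.86%

Realised HPR = (P1 + D1 − P0) / P0 = (23.80 + 1.01 − 22.99) / 22.99 = 1.82 / 22.99 = 7.9165%
MRP = 11.61% − 4.26% = 7.35%
CAPM required = R_f + β·MRP = 4.26% + 1.023 × 7.35% = 11.77905%
α = realised − required = 7.9165% − 11.77905% = -3.86%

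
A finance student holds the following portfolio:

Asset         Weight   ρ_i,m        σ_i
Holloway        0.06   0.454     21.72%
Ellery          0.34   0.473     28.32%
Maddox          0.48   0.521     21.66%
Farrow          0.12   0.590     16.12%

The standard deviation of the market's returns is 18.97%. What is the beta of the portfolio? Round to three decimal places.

β_Holloway = 0.454 × 21.72% / 18.97% = 0.5198
β_Ellery = 0.473 × 28.32% / 18.97% = 0.7061
β_Maddox = 0.521 × 21.66% / 18.97% = 0.5949
β_Farrow = 0.590 × 16.12% / 18.97% = 0.5014
β_P = Σ w_i β_i = 0.06×0.5198 + 0.34×0.7061 + 0.48×0.5949 + 0.12×0.5014 = 0.6170

0.617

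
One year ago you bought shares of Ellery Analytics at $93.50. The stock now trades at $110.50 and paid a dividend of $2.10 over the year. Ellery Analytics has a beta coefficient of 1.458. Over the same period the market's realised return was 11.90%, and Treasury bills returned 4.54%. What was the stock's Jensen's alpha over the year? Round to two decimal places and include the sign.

+5.16%

Realised HPR = (P1 + D1 − P0) / P0 = (110.50 + 2.10 − 93.50) / 93.50 = 19.10 / 93.50 = 20.4278%
MRP = 11.90% − 4.54% = 7.36%
CAPM required = R_f + β·MRP = 4.54% + 1.458 × 7.36% = 15.27088%
α = realised − required = 20.4278% − 15.27088% = +5.16%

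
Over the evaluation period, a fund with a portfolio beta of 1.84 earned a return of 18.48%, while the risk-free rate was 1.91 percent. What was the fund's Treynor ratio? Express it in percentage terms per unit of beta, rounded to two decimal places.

Treynor = (R_P − R_f) / β_P = (18.48% − 1.91%) / 1.8400 = 16.57% / 1.8400 = 9.01%

9.01%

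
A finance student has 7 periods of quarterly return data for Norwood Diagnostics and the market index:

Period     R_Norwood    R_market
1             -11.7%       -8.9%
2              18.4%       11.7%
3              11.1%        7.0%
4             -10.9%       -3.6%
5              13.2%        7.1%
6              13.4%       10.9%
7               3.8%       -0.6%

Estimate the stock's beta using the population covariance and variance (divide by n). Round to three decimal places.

1.489

Mean R_i = (-11.7 + 18.4 + 11.1 − 10.9 + 13.2 + 13.4 + 3.8) / 7 = 5.3286%
Mean R_m = (-8.9 + 11.7 + 7.0 − 3.6 + 7.1 + 10.9 − 0.6) / 7 = 3.3714%
Σ(R_i − R̄_i)(R_m − R̄_m) = 548.0957  ⇒  Cov = 548.0957 / 7 = 78.2994
Σ(R_m − R̄_m)² = 368.0743  ⇒  Var(R_m) = 368.0743 / 7 = 52.5820
β = Cov / Var(R_m) = 78.2994 / 52.5820 = 1.4891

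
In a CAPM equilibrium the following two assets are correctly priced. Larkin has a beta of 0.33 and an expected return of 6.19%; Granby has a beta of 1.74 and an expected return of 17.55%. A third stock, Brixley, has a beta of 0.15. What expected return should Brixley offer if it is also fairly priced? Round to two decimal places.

MRP (SML slope) = (17.55% − 6.19%) / (1.74 − 0.33) = 11.36% / 1.41 = 8.0567%
R_f (intercept) = 6.19% − 0.33 × 8.0567% = 3.5313%
E(R_Brixley) = R_f + β × MRP = 3.5313% + 0.15 × 8.0567% = 4.74%

4.74%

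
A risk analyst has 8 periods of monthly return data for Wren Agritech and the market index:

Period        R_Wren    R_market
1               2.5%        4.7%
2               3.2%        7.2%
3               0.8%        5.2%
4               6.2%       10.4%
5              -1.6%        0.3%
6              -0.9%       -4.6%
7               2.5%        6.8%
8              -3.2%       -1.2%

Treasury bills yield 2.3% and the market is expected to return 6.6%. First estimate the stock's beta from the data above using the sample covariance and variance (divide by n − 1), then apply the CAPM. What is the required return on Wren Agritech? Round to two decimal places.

4.61%

Mean R_i = (2.5 + 3.2 + 0.8 + 6.2 − 1.6 − 0.9 + 2.5 − 3.2) / 8 = 1.1875%
Mean R_m = (4.7 + 7.2 + 5.2 + 10.4 + 0.3 − 4.6 + 6.8 − 1.2) / 8 = 3.6000%
Σ(R_i − R̄_i)(R_m − R̄_m) = 93.7300  ⇒  Cov = 93.7300 / 7 = 13.3900
Σ(R_m − R̄_m)² = 174.3800  ⇒  Var(R_m) = 174.3800 / 7 = 24.9114
β = Cov / Var(R_m) = 13.3900 / 24.9114 = 0.5375
MRP = 6.6% − 2.3% = 4.30%
E(R) = R_f + β × MRP = 2.3% + 0.5375 × 4.3% = 4.61%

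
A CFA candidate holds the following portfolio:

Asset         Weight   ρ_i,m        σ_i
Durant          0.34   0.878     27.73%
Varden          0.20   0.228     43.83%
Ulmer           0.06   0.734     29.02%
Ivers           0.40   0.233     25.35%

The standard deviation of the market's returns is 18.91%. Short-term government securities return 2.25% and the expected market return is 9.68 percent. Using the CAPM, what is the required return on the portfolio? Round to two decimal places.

7.72%

β_Durant = 0.878 × 27.73% / 18.91% = 1.2875
β_Varden = 0.228 × 43.83% / 18.91% = 0.5285
β_Ulmer = 0.734 × 29.02% / 18.91% = 1.1264
β_Ivers = 0.233 × 25.35% / 18.91% = 0.3124
β_P = Σ w_i β_i = 0.34×1.2875 + 0.20×0.5285 + 0.06×1.1264 + 0.40×0.3124 = 0.7360
MRP = 9.68% − 2.25% = 7.43%
E(R_P) = R_f + β_P × MRP = 2.25% + 0.7360 × 7.43% = 7.72%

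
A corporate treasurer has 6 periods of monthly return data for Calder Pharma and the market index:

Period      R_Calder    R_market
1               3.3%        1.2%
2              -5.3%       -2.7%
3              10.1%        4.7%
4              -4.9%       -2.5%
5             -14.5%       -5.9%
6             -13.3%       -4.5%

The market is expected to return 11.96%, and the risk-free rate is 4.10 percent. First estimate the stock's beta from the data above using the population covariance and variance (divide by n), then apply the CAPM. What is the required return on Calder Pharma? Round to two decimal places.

Mean R_i = (3.3 − 5.3 + 10.1 − 4.9 − 14.5 − 13.3) / 6 = -4.1000%
Mean R_m = (1.2 − 2.7 + 4.7 − 2.5 − 5.9 − 4.5) / 6 = -1.6167%
Σ(R_i − R̄_i)(R_m − R̄_m) = 183.6200  ⇒  Cov = 183.6200 / 6 = 30.6033
Σ(R_m − R̄_m)² = 76.4483  ⇒  Var(R_m) = 76.4483 / 6 = 12.7414
β = Cov / Var(R_m) = 30.6033 / 12.7414 = 2.4019
MRP = 11.96% − 4.10% = 7.86%
E(R) = R_f + β × MRP = 4.10% + 2.4019 × 7.86% = 22.98%

22.98%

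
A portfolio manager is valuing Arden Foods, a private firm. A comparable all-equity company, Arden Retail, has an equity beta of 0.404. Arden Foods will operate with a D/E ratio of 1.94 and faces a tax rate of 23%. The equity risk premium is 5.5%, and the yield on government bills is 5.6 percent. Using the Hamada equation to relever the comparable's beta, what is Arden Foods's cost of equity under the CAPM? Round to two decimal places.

β_L = β_U × [1 + (1 − t)(D/E)] = 0.404 × [1 + (1 − 0.23) × 1.94]
    = 0.404 × [1 + 0.77 × 1.94] = 0.404 × 2.4938 = 1.0075
E(R) = R_f + β_L × MRP = 5.6% + 1.0075 × 5.5% = 11.14%

11.14%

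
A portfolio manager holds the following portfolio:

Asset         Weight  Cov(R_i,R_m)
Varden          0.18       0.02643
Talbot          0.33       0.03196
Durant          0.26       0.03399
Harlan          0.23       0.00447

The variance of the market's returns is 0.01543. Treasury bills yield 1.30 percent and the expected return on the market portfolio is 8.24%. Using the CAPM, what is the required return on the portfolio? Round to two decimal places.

12.62%

β_Varden = 0.02643 / 0.01543 = 1.7129
β_Talbot = 0.03196 / 0.01543 = 2.0713
β_Durant = 0.03399 / 0.01543 = 2.2029
β_Harlan = 0.00447 / 0.01543 = 0.2897
β_P = Σ w_i β_i = 0.18×1.7129 + 0.33×2.0713 + 0.26×2.2029 + 0.23×0.2897 = 1.6312
MRP = 8.24% − 1.30% = 6.94%
E(R_P) = R_f + β_P × MRP = 1.30% + 1.6312 × 6.94% = 12.62%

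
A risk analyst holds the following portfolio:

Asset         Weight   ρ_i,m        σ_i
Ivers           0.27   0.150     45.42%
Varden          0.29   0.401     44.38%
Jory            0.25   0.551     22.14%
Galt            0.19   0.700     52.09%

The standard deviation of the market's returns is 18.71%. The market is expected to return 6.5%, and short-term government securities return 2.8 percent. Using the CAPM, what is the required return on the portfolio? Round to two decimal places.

6.16%

β_Ivers = 0.150 × 45.42% / 18.71% = 0.3641
β_Varden = 0.401 × 44.38% / 18.71% = 0.9512
β_Jory = 0.551 × 22.14% / 18.71% = 0.6520
β_Galt = 0.700 × 52.09% / 18.71% = 1.9489
β_P = Σ w_i β_i = 0.27×0.3641 + 0.29×0.9512 + 0.25×0.6520 + 0.19×1.9489 = 0.9074
MRP = 6.5% − 2.8% = 3.70%
E(R_P) = R_f + β_P × MRP = 2.8% + 0.9074 × 3.7% = 6.16%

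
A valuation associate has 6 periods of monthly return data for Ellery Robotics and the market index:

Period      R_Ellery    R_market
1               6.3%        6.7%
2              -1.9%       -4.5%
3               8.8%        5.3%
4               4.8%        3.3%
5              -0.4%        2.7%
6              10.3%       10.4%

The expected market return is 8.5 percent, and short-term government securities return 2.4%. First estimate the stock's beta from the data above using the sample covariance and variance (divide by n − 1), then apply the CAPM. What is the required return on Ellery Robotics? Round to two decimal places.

7.70%

Mean R_i = (6.3 − 1.9 + 8.8 + 4.8 − 0.4 + 10.3) / 6 = 4.6500%
Mean R_m = (6.7 − 4.5 + 5.3 + 3.3 + 2.7 + 10.4) / 6 = 3.9833%
Σ(R_i − R̄_i)(R_m − R̄_m) = 108.1450  ⇒  Cov = 108.1450 / 5 = 21.6290
Σ(R_m − R̄_m)² = 124.3683  ⇒  Var(R_m) = 124.3683 / 5 = 24.8737
β = Cov / Var(R_m) = 21.6290 / 24.8737 = 0.8696
MRP = 8.5% − 2.4% = 6.10%
E(R) = R_f + β × MRP = 2.4% + 0.8696 × 6.1% = 7.70%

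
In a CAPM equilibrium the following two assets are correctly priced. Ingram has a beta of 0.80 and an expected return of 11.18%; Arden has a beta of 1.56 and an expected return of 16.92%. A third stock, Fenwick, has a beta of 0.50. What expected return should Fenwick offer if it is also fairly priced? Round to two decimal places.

8.91%

MRP (SML slope) = (16.92% − 11.18%) / (1.56 − 0.80) = 5.74% / 0.76 = 7.5526%
R_f (intercept) = 11.18% − 0.80 × 7.5526% = 5.1379%
E(R_Fenwick) = R_f + β × MRP = 5.1379% + 0.50 × 7.5526% = 8.91%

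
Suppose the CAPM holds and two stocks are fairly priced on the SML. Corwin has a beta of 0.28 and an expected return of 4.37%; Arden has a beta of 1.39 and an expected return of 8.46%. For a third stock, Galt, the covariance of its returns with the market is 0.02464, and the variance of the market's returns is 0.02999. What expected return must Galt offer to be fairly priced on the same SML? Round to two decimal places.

6.37%

MRP = (8.46% − 4.37%) / (1.39 − 0.28) = 3.6847%
R_f = 4.37% − 0.28 × 3.6847% = 3.3383%
β_Galt = Cov / Var(R_m) = 0.02464 / 0.02999 = 0.8216
E(R_Galt) = R_f + β × MRP = 3.3383% + 0.8216 × 3.6847% = 6.37%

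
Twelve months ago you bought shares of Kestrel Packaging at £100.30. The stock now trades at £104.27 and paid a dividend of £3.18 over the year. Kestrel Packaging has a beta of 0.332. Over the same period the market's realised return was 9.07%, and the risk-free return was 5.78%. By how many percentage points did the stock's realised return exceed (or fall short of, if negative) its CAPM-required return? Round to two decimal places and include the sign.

+0.26%

Realised HPR = (P1 + D1 − P0) / P0 = (104.27 + 3.18 − 100.30) / 100.30 = 7.15 / 100.30 = 7.1286%
MRP = 9.07% − 5.78% = 3.29%
CAPM required = R_f + β·MRP = 5.78% + 0.332 × 3.29% = 6.87228%
α = realised − required = 7.1286% − 6.87228% = +0.26%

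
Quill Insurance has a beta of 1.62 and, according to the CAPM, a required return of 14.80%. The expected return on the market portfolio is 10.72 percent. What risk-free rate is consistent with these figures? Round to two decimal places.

E(R) = R_f + β(E(R_m) − R_f) = R_f(1 − β) + β·E(R_m)
14.80% = R_f × (1 − 1.62) + 1.62 × 10.72%
14.80% = R_f × -0.62 + 17.3664%
R_f = (14.80% − 17.3664%) / -0.62 = 4.14%

4.14%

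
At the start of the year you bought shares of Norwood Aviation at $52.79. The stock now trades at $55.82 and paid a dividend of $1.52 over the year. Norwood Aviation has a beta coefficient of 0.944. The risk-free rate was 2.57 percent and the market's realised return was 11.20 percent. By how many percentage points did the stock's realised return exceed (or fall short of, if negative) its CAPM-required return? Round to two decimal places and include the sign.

Realised HPR = (P1 + D1 − P0) / P0 = (55.82 + 1.52 − 52.79) / 52.79 = 4.55 / 52.79 = 8.6191%
MRP = 11.20% − 2.57% = 8.63%
CAPM required = R_f + β·MRP = 2.57% + 0.944 × 8.63% = 10.71672%
α = realised − required = 8.6191% − 10.71672% = -2.10%

-2.10%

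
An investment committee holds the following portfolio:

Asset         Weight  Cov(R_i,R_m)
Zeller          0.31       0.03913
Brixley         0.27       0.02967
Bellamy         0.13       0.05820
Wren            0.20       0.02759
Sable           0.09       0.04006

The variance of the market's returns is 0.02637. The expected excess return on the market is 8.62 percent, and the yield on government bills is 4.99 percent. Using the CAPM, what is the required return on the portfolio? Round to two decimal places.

17.03%

β_Zeller = 0.03913 / 0.02637 = 1.4839
β_Brixley = 0.02967 / 0.02637 = 1.1251
β_Bellamy = 0.05820 / 0.02637 = 2.2071
β_Wren = 0.02759 / 0.02637 = 1.0463
β_Sable = 0.04006 / 0.02637 = 1.5192
β_P = Σ w_i β_i = 0.31×1.4839 + 0.27×1.1251 + 0.13×2.2071 + 0.20×1.0463 + 0.09×1.5192 = 1.3967
E(R_P) = R_f + β_P × MRP = 4.99% + 1.3967 × 8.62% = 17.03%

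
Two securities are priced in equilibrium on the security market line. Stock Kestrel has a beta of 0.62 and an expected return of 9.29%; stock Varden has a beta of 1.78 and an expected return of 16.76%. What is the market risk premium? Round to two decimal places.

6.44%

Both satisfy E(R) = R_f + β·MRP, so the slope of the SML is
MRP = (16.76% − 9.29%) / (1.78 − 0.62) = 7.47% / 1.16 = 6.4397%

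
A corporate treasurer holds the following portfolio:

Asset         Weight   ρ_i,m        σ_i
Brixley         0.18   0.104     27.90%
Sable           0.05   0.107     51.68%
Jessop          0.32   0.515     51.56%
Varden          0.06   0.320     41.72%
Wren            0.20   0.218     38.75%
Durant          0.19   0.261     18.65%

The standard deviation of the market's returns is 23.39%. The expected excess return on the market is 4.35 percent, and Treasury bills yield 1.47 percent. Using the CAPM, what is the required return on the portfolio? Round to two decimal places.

β_Brixley = 0.104 × 27.90% / 23.39% = 0.1241
β_Sable = 0.107 × 51.68% / 23.39% = 0.2364
β_Jessop = 0.515 × 51.56% / 23.39% = 1.1352
β_Varden = 0.320 × 41.72% / 23.39% = 0.5708
β_Wren = 0.218 × 38.75% / 23.39% = 0.3612
β_Durant = 0.261 × 18.65% / 23.39% = 0.2081
β_P = Σ w_i β_i = 0.18×0.1241 + 0.05×0.2364 + 0.32×1.1352 + 0.06×0.5708 + 0.20×0.3612 + 0.19×0.2081 = 0.5434
E(R_P) = R_f + β_P × MRP = 1.47% + 0.5434 × 4.35% = 3.83%

3.83%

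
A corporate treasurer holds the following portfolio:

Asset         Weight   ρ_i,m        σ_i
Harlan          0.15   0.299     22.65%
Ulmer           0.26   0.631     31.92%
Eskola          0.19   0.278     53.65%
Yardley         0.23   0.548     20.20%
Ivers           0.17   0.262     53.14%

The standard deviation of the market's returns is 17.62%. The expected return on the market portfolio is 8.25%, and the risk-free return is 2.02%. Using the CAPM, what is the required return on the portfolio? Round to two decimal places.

6.97%

β_Harlan = 0.299 × 22.65% / 17.62% = 0.3844
β_Ulmer = 0.631 × 31.92% / 17.62% = 1.1431
β_Eskola = 0.278 × 53.65% / 17.62% = 0.8465
β_Yardley = 0.548 × 20.20% / 17.62% = 0.6282
β_Ivers = 0.262 × 53.14% / 17.62% = 0.7902
β_P = Σ w_i β_i = 0.15×0.3844 + 0.26×1.1431 + 0.19×0.8465 + 0.23×0.6282 + 0.17×0.7902 = 0.7945
MRP = 8.25% − 2.02% = 6.23%
E(R_P) = R_f + β_P × MRP = 2.02% + 0.7945 × 6.23% = 6.97%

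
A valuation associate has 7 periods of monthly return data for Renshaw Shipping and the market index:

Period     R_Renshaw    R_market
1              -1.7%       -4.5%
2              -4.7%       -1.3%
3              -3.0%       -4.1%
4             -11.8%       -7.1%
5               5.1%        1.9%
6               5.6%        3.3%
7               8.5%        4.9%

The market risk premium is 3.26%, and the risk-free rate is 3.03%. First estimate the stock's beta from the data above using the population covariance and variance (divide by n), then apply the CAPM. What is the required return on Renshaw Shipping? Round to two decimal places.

7.82%

Mean R_i = (-1.7 − 4.7 − 3.0 − 11.8 + 5.1 + 5.6 + 8.5) / 7 = -0.2857%
Mean R_m = (-4.5 − 1.3 − 4.1 − 7.1 + 1.9 + 3.3 + 4.9) / 7 = -0.9857%
Σ(R_i − R̄_i)(R_m − R̄_m) = 177.6886  ⇒  Cov = 177.6886 / 7 = 25.3841
Σ(R_m − R̄_m)² = 120.8686  ⇒  Var(R_m) = 120.8686 / 7 = 17.2669
β = Cov / Var(R_m) = 25.3841 / 17.2669 = 1.4701
E(R) = R_f + β × MRP = 3.03% + 1.4701 × 3.26% = 7.82%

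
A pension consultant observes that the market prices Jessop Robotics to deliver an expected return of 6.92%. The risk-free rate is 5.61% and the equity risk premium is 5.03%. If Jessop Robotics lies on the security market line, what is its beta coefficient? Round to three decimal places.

β = (E(R) − R_f) / MRP = (6.92% − 5.61%) / 5.03% = 1.31% / 5.03% = 0.260

0.260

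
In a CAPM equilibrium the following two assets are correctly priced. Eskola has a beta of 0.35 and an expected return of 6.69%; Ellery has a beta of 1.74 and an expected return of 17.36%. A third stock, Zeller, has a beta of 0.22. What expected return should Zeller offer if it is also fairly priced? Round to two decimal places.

5.69%

MRP (SML slope) = (17.36% − 6.69%) / (1.74 − 0.35) = 10.67% / 1.39 = 7.6763%
R_f (intercept) = 6.69% − 0.35 × 7.6763% = 4.0033%
E(R_Zeller) = R_f + β × MRP = 4.0033% + 0.22 × 7.6763% = 5.69%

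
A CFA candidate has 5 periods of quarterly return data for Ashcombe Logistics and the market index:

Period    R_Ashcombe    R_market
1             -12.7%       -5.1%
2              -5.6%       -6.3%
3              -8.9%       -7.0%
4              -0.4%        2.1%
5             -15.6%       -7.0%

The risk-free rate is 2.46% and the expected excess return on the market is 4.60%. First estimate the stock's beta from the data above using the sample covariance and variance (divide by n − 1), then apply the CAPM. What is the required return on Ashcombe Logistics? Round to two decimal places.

7.82%

Mean R_i = (-12.7 − 5.6 − 8.9 − 0.4 − 15.6) / 5 = -8.6400%
Mean R_m = (-5.1 − 6.3 − 7.0 + 2.1 − 7.0) / 5 = -4.6600%
Σ(R_i − R̄_i)(R_m − R̄_m) = 69.3980  ⇒  Cov = 69.3980 / 4 = 17.3495
Σ(R_m − R̄_m)² = 59.5320  ⇒  Var(R_m) = 59.5320 / 4 = 14.8830
β = Cov / Var(R_m) = 17.3495 / 14.8830 = 1.1657
E(R) = R_f + β × MRP = 2.46% + 1.1657 × 4.60% = 7.82%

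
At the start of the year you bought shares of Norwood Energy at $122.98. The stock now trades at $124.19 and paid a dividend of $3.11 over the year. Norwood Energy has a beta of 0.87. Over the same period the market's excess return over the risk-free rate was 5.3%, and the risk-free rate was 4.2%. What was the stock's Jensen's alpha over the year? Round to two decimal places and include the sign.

Realised HPR = (P1 + D1 − P0) / P0 = (124.19 + 3.11 − 122.98) / 122.98 = 4.32 / 122.98 = 3.5128%
CAPM required = R_f + β·MRP = 4.2% + 0.87 × 5.3% = 8.8110%
α = realised − required = 3.5128% − 8.8110% = -5.30%

-5.30%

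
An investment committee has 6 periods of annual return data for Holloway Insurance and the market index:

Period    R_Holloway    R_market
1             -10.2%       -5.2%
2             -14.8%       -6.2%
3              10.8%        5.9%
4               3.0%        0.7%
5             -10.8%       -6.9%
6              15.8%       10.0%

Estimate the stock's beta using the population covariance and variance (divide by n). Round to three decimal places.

Mean R_i = (-10.2 − 14.8 + 10.8 + 3.0 − 10.8 + 15.8) / 6 = -1.0333%
Mean R_m = (-5.2 − 6.2 + 5.9 + 0.7 − 6.9 + 10.0) / 6 = -0.2833%
Σ(R_i − R̄_i)(R_m − R̄_m) = 441.3833  ⇒  Cov = 441.3833 / 6 = 73.5639
Σ(R_m − R̄_m)² = 247.9083  ⇒  Var(R_m) = 247.9083 / 6 = 41.3181
β = Cov / Var(R_m) = 73.5639 / 41.3181 = 1.7804

1.780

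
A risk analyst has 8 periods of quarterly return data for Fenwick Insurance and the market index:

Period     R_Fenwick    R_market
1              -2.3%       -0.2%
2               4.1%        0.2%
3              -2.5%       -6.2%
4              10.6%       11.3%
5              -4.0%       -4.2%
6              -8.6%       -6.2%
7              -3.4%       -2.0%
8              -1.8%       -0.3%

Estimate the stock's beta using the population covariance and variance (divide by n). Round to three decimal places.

Mean R_i = (-2.3 + 4.1 − 2.5 + 10.6 − 4.0 − 8.6 − 3.4 − 1.8) / 8 = -0.9875%
Mean R_m = (-0.2 + 0.2 − 6.2 + 11.3 − 4.2 − 6.2 − 2.0 − 0.3) / 8 = -0.9500%
Σ(R_i − R̄_i)(R_m − R̄_m) = 206.5150  ⇒  Cov = 206.5150 / 8 = 25.8144
Σ(R_m − R̄_m)² = 219.1600  ⇒  Var(R_m) = 219.1600 / 8 = 27.3950
β = Cov / Var(R_m) = 25.8144 / 27.3950 = 0.9423

0.942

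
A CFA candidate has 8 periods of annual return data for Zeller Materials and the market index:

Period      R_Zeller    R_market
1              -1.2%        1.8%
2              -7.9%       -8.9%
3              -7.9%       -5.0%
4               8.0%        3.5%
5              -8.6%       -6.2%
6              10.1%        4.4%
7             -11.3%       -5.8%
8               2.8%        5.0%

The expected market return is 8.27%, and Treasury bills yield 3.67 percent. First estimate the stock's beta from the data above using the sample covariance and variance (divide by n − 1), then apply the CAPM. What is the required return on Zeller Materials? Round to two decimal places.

9.73%

Mean R_i = (-1.2 − 7.9 − 7.9 + 8.0 − 8.6 + 10.1 − 11.3 + 2.8) / 8 = -2.0000%
Mean R_m = (1.8 − 8.9 − 5.0 + 3.5 − 6.2 + 4.4 − 5.8 + 5.0) / 8 = -1.4000%
Σ(R_i − R̄_i)(R_m − R̄_m) = 290.5500  ⇒  Cov = 290.5500 / 7 = 41.5071
Σ(R_m − R̄_m)² = 220.4600  ⇒  Var(R_m) = 220.4600 / 7 = 31.4943
β = Cov / Var(R_m) = 41.5071 / 31.4943 = 1.3179
MRP = 8.27% − 3.67% = 4.60%
E(R) = R_f + β × MRP = 3.67% + 1.3179 × 4.60% = 9.73%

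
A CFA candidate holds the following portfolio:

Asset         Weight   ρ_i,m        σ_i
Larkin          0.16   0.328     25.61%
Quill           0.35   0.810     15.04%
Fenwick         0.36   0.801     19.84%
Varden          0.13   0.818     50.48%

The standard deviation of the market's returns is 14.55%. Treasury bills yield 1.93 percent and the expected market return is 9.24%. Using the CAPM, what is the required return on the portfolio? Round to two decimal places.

10.32%

β_Larkin = 0.328 × 25.61% / 14.55% = 0.5773
β_Quill = 0.810 × 15.04% / 14.55% = 0.8373
β_Fenwick = 0.801 × 19.84% / 14.55% = 1.0922
β_Varden = 0.818 × 50.48% / 14.55% = 2.8380
β_P = Σ w_i β_i = 0.16×0.5773 + 0.35×0.8373 + 0.36×1.0922 + 0.13×2.8380 = 1.1476
MRP = 9.24% − 1.93% = 7.31%
E(R_P) = R_f + β_P × MRP = 1.93% + 1.1476 × 7.31% = 10.32%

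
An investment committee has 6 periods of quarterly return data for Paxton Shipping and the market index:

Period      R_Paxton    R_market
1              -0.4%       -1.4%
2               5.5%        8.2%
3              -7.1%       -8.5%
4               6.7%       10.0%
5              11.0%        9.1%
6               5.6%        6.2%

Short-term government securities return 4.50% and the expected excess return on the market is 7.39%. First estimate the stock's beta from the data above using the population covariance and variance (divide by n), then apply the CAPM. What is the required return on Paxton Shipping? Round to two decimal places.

Mean R_i = (-0.4 + 5.5 − 7.1 + 6.7 + 11.0 + 5.6) / 6 = 3.5500%
Mean R_m = (-1.4 + 8.2 − 8.5 + 10.0 + 9.1 + 6.2) / 6 = 3.9333%
Σ(R_i − R̄_i)(R_m − R̄_m) = 224.0500  ⇒  Cov = 224.0500 / 6 = 37.3417
Σ(R_m − R̄_m)² = 269.8733  ⇒  Var(R_m) = 269.8733 / 6 = 44.9789
β = Cov / Var(R_m) = 37.3417 / 44.9789 = 0.8302
E(R) = R_f + β × MRP = 4.50% + 0.8302 × 7.39% = 10.64%

10.64%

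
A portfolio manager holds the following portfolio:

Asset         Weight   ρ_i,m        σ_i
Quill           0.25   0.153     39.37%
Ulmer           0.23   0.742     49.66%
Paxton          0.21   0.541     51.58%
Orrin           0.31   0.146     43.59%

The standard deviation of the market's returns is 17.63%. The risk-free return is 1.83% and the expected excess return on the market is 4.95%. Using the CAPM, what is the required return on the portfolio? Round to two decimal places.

β_Quill = 0.153 × 39.37% / 17.63% = 0.3417
β_Ulmer = 0.742 × 49.66% / 17.63% = 2.0901
β_Paxton = 0.541 × 51.58% / 17.63% = 1.5828
β_Orrin = 0.146 × 43.59% / 17.63% = 0.3610
β_P = Σ w_i β_i = 0.25×0.3417 + 0.23×2.0901 + 0.21×1.5828 + 0.31×0.3610 = 1.0104
E(R_P) = R_f + β_P × MRP = 1.83% + 1.0104 × 4.95% = 6.83%

6.83%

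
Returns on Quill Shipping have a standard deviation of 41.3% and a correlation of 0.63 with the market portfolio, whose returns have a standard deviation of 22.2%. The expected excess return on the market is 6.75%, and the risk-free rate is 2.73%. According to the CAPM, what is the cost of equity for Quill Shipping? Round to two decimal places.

β = ρ × σ_i / σ_m = 0.63 × 41.3% / 22.2% = 1.1720
E(R) = 2.73% + 1.1720 × 6.75% = 10.64%

10.64%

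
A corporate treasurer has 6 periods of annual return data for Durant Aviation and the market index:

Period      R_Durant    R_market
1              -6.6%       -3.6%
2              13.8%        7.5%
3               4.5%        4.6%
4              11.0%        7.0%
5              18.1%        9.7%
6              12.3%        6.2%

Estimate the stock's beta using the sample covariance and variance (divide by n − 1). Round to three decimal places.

Mean R_i = (-6.6 + 13.8 + 4.5 + 11.0 + 18.1 + 12.3) / 6 = 8.8500%
Mean R_m = (-3.6 + 7.5 + 4.6 + 7.0 + 9.7 + 6.2) / 6 = 5.2333%
Σ(R_i − R̄_i)(R_m − R̄_m) = 198.9000  ⇒  Cov = 198.9000 / 5 = 39.7800
Σ(R_m − R̄_m)² = 107.5733  ⇒  Var(R_m) = 107.5733 / 5 = 21.5147
β = Cov / Var(R_m) = 39.7800 / 21.5147 = 1.8490

1.849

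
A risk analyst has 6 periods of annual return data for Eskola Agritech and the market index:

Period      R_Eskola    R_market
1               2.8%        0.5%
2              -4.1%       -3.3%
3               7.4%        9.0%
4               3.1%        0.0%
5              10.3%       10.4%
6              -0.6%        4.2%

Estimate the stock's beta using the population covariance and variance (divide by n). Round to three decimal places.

0.827

Mean R_i = (2.8 − 4.1 + 7.4 + 3.1 + 10.3 − 0.6) / 6 = 3.1500%
Mean R_m = (0.5 − 3.3 + 9.0 + 0.0 + 10.4 + 4.2) / 6 = 3.4667%
Σ(R_i − R̄_i)(R_m − R̄_m) = 120.6100  ⇒  Cov = 120.6100 / 6 = 20.1017
Σ(R_m − R̄_m)² = 145.8333  ⇒  Var(R_m) = 145.8333 / 6 = 24.3056
β = Cov / Var(R_m) = 20.1017 / 24.3056 = 0.8270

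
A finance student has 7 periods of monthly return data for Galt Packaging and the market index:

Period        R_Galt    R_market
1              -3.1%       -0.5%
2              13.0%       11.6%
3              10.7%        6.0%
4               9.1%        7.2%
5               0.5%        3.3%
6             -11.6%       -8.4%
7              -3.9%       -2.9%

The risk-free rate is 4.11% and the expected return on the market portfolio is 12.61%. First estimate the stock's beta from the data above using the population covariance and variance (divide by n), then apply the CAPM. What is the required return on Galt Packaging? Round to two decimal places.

15.20%

Mean R_i = (-3.1 + 13.0 + 10.7 + 9.1 + 0.5 − 11.6 − 3.9) / 7 = 2.1000%
Mean R_m = (-0.5 + 11.6 + 6.0 + 7.2 + 3.3 − 8.4 − 2.9) / 7 = 2.3286%
Σ(R_i − R̄_i)(R_m − R̄_m) = 358.2400  ⇒  Cov = 358.2400 / 7 = 51.1771
Σ(R_m − R̄_m)² = 274.5543  ⇒  Var(R_m) = 274.5543 / 7 = 39.2220
β = Cov / Var(R_m) = 51.1771 / 39.2220 = 1.3048
MRP = 12.61% − 4.11% = 8.50%
E(R) = R_f + β × MRP = 4.11% + 1.3048 × 8.50% = 15.20%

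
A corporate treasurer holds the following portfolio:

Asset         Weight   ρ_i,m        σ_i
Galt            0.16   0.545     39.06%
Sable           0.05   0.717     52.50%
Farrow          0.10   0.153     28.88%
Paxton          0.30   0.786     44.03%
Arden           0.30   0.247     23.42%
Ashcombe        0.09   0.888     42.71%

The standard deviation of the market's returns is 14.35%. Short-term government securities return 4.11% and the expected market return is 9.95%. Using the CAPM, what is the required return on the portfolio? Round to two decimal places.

β_Galt = 0.545 × 39.06% / 14.35% = 1.4835
β_Sable = 0.717 × 52.50% / 14.35% = 2.6232
β_Farrow = 0.153 × 28.88% / 14.35% = 0.3079
β_Paxton = 0.786 × 44.03% / 14.35% = 2.4117
β_Arden = 0.247 × 23.42% / 14.35% = 0.4031
β_Ashcombe = 0.888 × 42.71% / 14.35% = 2.6430
β_P = Σ w_i β_i = 0.16×1.4835 + 0.05×2.6232 + 0.10×0.3079 + 0.30×2.4117 + 0.30×0.4031 + 0.09×2.6430 = 1.4816
MRP = 9.95% − 4.11% = 5.84%
E(R_P) = R_f + β_P × MRP = 4.11% + 1.4816 × 5.84% = 12.76%

12.76%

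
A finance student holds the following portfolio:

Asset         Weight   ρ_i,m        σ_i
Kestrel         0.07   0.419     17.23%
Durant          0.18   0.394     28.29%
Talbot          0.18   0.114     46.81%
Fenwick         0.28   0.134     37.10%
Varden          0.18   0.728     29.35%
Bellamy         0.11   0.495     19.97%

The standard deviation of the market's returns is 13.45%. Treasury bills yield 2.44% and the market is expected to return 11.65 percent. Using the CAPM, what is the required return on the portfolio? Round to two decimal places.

9.15%

β_Kestrel = 0.419 × 17.23% / 13.45% = 0.5368
β_Durant = 0.394 × 28.29% / 13.45% = 0.8287
β_Talbot = 0.114 × 46.81% / 13.45% = 0.3968
β_Fenwick = 0.134 × 37.10% / 13.45% = 0.3696
β_Varden = 0.728 × 29.35% / 13.45% = 1.5886
β_Bellamy = 0.495 × 19.97% / 13.45% = 0.7350
β_P = Σ w_i β_i = 0.07×0.5368 + 0.18×0.8287 + 0.18×0.3968 + 0.28×0.3696 + 0.18×1.5886 + 0.11×0.7350 = 0.7285
MRP = 11.65% − 2.44% = 9.21%
E(R_P) = R_f + β_P × MRP = 2.44% + 0.7285 × 9.21% = 9.15%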